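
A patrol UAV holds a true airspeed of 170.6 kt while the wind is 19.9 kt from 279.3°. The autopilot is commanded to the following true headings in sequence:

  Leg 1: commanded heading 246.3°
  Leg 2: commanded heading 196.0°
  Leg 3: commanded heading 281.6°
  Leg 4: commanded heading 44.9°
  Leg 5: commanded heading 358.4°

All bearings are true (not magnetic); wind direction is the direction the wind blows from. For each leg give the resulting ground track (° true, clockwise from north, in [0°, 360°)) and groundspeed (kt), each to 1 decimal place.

Leg 1: heading 246.3°; drift -4.0° → track 242.3°, groundspeed 154.3 kt
Leg 2: heading 196.0°; drift -6.7° → track 189.3°, groundspeed 169.4 kt
Leg 3: heading 281.6°; drift +0.3° → track 281.9°, groundspeed 150.7 kt
Leg 4: heading 44.9°; drift +5.1° → track 50.0°, groundspeed 182.9 kt
Leg 5: heading 358.4°; drift +6.7° → track 5.1°, groundspeed 168.0 kt

Leg 1: track=242.3°, groundspeed=154.3 kt
Leg 2: track=189.3°, groundspeed=169.4 kt
Leg 3: track=281.9°, groundspeed=150.7 kt
Leg 4: track=50.0°, groundspeed=182.9 kt
Leg 5: track=5.1°, groundspeed=168.0 kt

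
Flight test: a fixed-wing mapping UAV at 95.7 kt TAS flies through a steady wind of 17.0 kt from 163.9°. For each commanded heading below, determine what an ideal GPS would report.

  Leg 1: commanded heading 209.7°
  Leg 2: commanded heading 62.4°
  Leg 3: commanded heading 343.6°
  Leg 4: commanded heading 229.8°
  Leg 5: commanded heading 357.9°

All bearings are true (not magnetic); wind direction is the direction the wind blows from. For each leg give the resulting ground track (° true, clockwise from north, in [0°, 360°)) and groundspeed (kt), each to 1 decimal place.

Leg 1: heading 209.7°; drift +8.3° → track 218.0°, groundspeed 84.7 kt
Leg 2: heading 62.4°; drift -9.5° → track 52.9°, groundspeed 100.5 kt
Leg 3: heading 343.6°; drift +0.0° → track 343.6°, groundspeed 112.7 kt
Leg 4: heading 229.8°; drift +9.9° → track 239.7°, groundspeed 90.1 kt
Leg 5: heading 357.9°; drift -2.1° → track 355.8°, groundspeed 112.3 kt

Leg 1: track=218.0°, groundspeed=84.7 kt
Leg 2: track=52.9°, groundspeed=100.5 kt
Leg 3: track=343.6°, groundspeed=112.7 kt
Leg 4: track=239.7°, groundspeed=90.1 kt
Leg 5: track=355.8°, groundspeed=112.3 kt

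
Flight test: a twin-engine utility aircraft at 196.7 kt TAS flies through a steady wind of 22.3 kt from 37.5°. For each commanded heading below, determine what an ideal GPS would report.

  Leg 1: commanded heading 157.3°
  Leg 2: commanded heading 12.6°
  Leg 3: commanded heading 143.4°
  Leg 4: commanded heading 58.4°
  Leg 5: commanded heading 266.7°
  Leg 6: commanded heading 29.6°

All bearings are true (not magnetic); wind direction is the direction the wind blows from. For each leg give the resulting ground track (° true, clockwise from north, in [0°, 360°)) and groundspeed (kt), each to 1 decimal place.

Leg 1: track=162.6°, groundspeed=208.7 kt
Leg 2: track=9.6°, groundspeed=176.7 kt
Leg 3: track=149.4°, groundspeed=203.9 kt
Leg 4: track=61.0°, groundspeed=176.0 kt
Leg 5: track=262.1°, groundspeed=211.9 kt
Leg 6: track=28.6°, groundspeed=174.6 kt

Leg 1: heading 157.3°; drift +5.3° → track 162.6°, groundspeed 208.7 kt
Leg 2: heading 12.6°; drift -3.0° → track 9.6°, groundspeed 176.7 kt
Leg 3: heading 143.4°; drift +6.0° → track 149.4°, groundspeed 203.9 kt
Leg 4: heading 58.4°; drift +2.6° → track 61.0°, groundspeed 176.0 kt
Leg 5: heading 266.7°; drift -4.6° → track 262.1°, groundspeed 211.9 kt
Leg 6: heading 29.6°; drift -1.0° → track 28.6°, groundspeed 174.6 kt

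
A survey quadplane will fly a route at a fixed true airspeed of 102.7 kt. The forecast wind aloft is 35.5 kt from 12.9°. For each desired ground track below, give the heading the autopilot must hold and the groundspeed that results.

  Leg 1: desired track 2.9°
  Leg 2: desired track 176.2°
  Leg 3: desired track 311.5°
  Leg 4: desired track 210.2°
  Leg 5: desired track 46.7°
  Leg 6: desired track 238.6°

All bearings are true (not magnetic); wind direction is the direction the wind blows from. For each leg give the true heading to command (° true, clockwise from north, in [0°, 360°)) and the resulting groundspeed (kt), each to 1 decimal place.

Leg 1: heading=6.3°, groundspeed=67.6 kt
Leg 2: heading=170.5°, groundspeed=136.2 kt
Leg 3: heading=329.2°, groundspeed=80.9 kt
Leg 4: heading=216.1°, groundspeed=136.0 kt
Leg 5: heading=35.6°, groundspeed=71.3 kt
Leg 6: heading=252.9°, groundspeed=124.3 kt

Leg 1: desired track 2.9°; wind correction +3.4° → command heading 6.3°, groundspeed 67.6 kt
Leg 2: desired track 176.2°; wind correction -5.7° → command heading 170.5°, groundspeed 136.2 kt
Leg 3: desired track 311.5°; wind correction +17.7° → command heading 329.2°, groundspeed 80.9 kt
Leg 4: desired track 210.2°; wind correction +5.9° → command heading 216.1°, groundspeed 136.0 kt
Leg 5: desired track 46.7°; wind correction -11.1° → command heading 35.6°, groundspeed 71.3 kt
Leg 6: desired track 238.6°; wind correction +14.3° → command heading 252.9°, groundspeed 124.3 kt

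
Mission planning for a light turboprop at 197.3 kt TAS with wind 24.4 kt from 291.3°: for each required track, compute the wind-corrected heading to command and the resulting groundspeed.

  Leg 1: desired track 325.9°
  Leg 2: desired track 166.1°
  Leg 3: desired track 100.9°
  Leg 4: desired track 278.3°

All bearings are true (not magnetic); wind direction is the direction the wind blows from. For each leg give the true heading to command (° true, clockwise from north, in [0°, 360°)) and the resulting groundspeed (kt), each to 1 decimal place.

Leg 1: heading=321.9°, groundspeed=176.7 kt
Leg 2: heading=171.9°, groundspeed=210.4 kt
Leg 3: heading=99.6°, groundspeed=221.2 kt
Leg 4: heading=279.9°, groundspeed=173.4 kt

Leg 1: desired track 325.9°; wind correction -4.0° → command heading 321.9°, groundspeed 176.7 kt
Leg 2: desired track 166.1°; wind correction +5.8° → command heading 171.9°, groundspeed 210.4 kt
Leg 3: desired track 100.9°; wind correction -1.3° → command heading 99.6°, groundspeed 221.2 kt
Leg 4: desired track 278.3°; wind correction +1.6° → command heading 279.9°, groundspeed 173.4 kt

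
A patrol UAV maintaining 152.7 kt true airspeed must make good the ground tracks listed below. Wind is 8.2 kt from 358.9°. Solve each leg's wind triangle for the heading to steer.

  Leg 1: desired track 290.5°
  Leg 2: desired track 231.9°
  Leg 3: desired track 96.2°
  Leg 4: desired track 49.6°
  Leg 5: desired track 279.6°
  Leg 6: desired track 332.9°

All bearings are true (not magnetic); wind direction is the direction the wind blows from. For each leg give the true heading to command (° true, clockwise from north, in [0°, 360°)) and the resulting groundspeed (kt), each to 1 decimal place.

Leg 1: desired track 290.5°; wind correction +2.9° → command heading 293.4°, groundspeed 149.5 kt
Leg 2: desired track 231.9°; wind correction +2.5° → command heading 234.4°, groundspeed 157.5 kt
Leg 3: desired track 96.2°; wind correction -3.1° → command heading 93.1°, groundspeed 153.5 kt
Leg 4: desired track 49.6°; wind correction -2.4° → command heading 47.2°, groundspeed 147.4 kt
Leg 5: desired track 279.6°; wind correction +3.0° → command heading 282.6°, groundspeed 151.0 kt
Leg 6: desired track 332.9°; wind correction +1.3° → command heading 334.2°, groundspeed 145.3 kt

Leg 1: heading=293.4°, groundspeed=149.5 kt
Leg 2: heading=234.4°, groundspeed=157.5 kt
Leg 3: heading=93.1°, groundspeed=153.5 kt
Leg 4: heading=47.2°, groundspeed=147.4 kt
Leg 5: heading=282.6°, groundspeed=151.0 kt
Leg 6: heading=334.2°, groundspeed=145.3 kt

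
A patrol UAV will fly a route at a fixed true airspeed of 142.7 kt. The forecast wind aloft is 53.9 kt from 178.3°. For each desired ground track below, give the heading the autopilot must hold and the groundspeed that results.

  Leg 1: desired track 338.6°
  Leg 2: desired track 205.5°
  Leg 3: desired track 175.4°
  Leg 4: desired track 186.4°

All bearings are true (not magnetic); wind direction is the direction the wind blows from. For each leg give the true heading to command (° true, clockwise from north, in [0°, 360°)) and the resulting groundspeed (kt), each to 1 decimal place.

Leg 1: desired track 338.6°; wind correction -7.3° → command heading 331.3°, groundspeed 192.3 kt
Leg 2: desired track 205.5°; wind correction -9.9° → command heading 195.6°, groundspeed 92.6 kt
Leg 3: desired track 175.4°; wind correction +1.1° → command heading 176.5°, groundspeed 88.8 kt
Leg 4: desired track 186.4°; wind correction -3.1° → command heading 183.3°, groundspeed 89.1 kt

Leg 1: heading=331.3°, groundspeed=192.3 kt
Leg 2: heading=195.6°, groundspeed=92.6 kt
Leg 3: heading=176.5°, groundspeed=88.8 kt
Leg 4: heading=183.3°, groundspeed=89.1 kt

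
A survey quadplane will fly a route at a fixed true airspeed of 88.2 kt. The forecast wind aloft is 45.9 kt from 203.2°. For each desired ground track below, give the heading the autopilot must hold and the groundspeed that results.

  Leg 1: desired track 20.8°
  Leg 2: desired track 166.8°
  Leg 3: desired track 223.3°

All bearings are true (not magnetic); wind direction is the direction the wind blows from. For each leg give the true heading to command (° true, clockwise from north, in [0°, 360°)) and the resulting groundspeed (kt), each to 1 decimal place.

Leg 1: heading=19.6°, groundspeed=134.0 kt
Leg 2: heading=184.8°, groundspeed=46.9 kt
Leg 3: heading=213.0°, groundspeed=43.7 kt

Leg 1: desired track 20.8°; wind correction -1.2° → command heading 19.6°, groundspeed 134.0 kt
Leg 2: desired track 166.8°; wind correction +18.0° → command heading 184.8°, groundspeed 46.9 kt
Leg 3: desired track 223.3°; wind correction -10.3° → command heading 213.0°, groundspeed 43.7 kt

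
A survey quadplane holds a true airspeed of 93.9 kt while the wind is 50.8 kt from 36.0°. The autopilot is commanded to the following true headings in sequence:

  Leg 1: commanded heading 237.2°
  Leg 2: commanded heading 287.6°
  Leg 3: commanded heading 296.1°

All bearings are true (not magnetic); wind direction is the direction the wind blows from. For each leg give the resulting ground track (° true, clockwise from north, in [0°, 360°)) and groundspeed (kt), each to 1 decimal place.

Leg 1: heading 237.2°; drift -7.4° → track 229.8°, groundspeed 142.5 kt
Leg 2: heading 287.6°; drift -23.7° → track 263.9°, groundspeed 120.0 kt
Leg 3: heading 296.1°; drift -26.0° → track 270.1°, groundspeed 114.2 kt

Leg 1: track=229.8°, groundspeed=142.5 kt
Leg 2: track=263.9°, groundspeed=120.0 kt
Leg 3: track=270.1°, groundspeed=114.2 kt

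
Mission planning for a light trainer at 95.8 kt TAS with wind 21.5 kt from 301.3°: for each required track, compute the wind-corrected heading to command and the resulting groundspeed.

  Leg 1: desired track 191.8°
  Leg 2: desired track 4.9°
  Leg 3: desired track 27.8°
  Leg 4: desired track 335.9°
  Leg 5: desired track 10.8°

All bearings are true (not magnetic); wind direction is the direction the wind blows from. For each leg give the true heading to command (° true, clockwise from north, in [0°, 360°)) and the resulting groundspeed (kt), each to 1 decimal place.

Leg 1: desired track 191.8°; wind correction +12.2° → command heading 204.0°, groundspeed 100.8 kt
Leg 2: desired track 4.9°; wind correction -11.6° → command heading 353.3°, groundspeed 84.3 kt
Leg 3: desired track 27.8°; wind correction -12.9° → command heading 14.9°, groundspeed 92.1 kt
Leg 4: desired track 335.9°; wind correction -7.3° → command heading 328.6°, groundspeed 77.3 kt
Leg 5: desired track 10.8°; wind correction -12.1° → command heading 358.7°, groundspeed 86.1 kt

Leg 1: heading=204.0°, groundspeed=100.8 kt
Leg 2: heading=353.3°, groundspeed=84.3 kt
Leg 3: heading=14.9°, groundspeed=92.1 kt
Leg 4: heading=328.6°, groundspeed=77.3 kt
Leg 5: heading=358.7°, groundspeed=86.1 kt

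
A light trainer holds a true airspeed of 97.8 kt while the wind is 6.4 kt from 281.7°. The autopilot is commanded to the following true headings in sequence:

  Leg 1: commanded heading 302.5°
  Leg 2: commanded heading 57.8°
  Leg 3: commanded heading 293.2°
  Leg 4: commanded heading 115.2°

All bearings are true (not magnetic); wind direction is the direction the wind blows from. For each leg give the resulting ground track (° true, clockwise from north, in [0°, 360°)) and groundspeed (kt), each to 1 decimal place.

Leg 1: heading 302.5°; drift +1.4° → track 303.9°, groundspeed 91.8 kt
Leg 2: heading 57.8°; drift +2.5° → track 60.3°, groundspeed 102.5 kt
Leg 3: heading 293.2°; drift +0.8° → track 294.0°, groundspeed 91.5 kt
Leg 4: heading 115.2°; drift -0.8° → track 114.4°, groundspeed 104.0 kt

Leg 1: track=303.9°, groundspeed=91.8 kt
Leg 2: track=60.3°, groundspeed=102.5 kt
Leg 3: track=294.0°, groundspeed=91.5 kt
Leg 4: track=114.4°, groundspeed=104.0 kt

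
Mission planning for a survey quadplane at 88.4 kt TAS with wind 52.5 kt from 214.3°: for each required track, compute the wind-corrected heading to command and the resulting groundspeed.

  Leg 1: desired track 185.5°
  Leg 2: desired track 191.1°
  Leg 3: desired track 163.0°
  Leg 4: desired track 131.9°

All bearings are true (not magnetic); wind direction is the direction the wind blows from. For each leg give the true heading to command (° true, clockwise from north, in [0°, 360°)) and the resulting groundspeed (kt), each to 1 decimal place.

Leg 1: heading=202.1°, groundspeed=38.7 kt
Leg 2: heading=204.6°, groundspeed=37.7 kt
Leg 3: heading=190.6°, groundspeed=45.5 kt
Leg 4: heading=168.0°, groundspeed=64.5 kt

Leg 1: desired track 185.5°; wind correction +16.6° → command heading 202.1°, groundspeed 38.7 kt
Leg 2: desired track 191.1°; wind correction +13.5° → command heading 204.6°, groundspeed 37.7 kt
Leg 3: desired track 163.0°; wind correction +27.6° → command heading 190.6°, groundspeed 45.5 kt
Leg 4: desired track 131.9°; wind correction +36.1° → command heading 168.0°, groundspeed 64.5 kt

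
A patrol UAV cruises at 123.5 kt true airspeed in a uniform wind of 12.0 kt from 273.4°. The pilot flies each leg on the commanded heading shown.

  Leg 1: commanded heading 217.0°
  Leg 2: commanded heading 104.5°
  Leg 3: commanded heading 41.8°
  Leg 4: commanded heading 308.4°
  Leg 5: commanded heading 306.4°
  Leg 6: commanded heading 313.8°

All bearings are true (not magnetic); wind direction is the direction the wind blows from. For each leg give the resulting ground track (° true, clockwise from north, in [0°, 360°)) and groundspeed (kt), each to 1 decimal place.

Leg 1: track=212.1°, groundspeed=117.3 kt
Leg 2: track=103.5°, groundspeed=135.3 kt
Leg 3: track=45.9°, groundspeed=131.3 kt
Leg 4: track=311.9°, groundspeed=113.9 kt
Leg 5: track=309.7°, groundspeed=113.6 kt
Leg 6: track=317.7°, groundspeed=114.6 kt

Leg 1: heading 217.0°; drift -4.9° → track 212.1°, groundspeed 117.3 kt
Leg 2: heading 104.5°; drift -1.0° → track 103.5°, groundspeed 135.3 kt
Leg 3: heading 41.8°; drift +4.1° → track 45.9°, groundspeed 131.3 kt
Leg 4: heading 308.4°; drift +3.5° → track 311.9°, groundspeed 113.9 kt
Leg 5: heading 306.4°; drift +3.3° → track 309.7°, groundspeed 113.6 kt
Leg 6: heading 313.8°; drift +3.9° → track 317.7°, groundspeed 114.6 kt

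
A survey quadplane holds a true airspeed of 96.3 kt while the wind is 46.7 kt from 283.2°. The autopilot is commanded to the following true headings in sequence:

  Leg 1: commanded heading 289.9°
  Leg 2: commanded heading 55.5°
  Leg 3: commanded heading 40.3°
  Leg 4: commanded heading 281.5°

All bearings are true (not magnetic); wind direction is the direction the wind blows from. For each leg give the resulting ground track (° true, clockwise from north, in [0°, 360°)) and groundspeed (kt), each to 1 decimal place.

Leg 1: track=296.1°, groundspeed=50.2 kt
Leg 2: track=70.6°, groundspeed=132.3 kt
Leg 3: track=59.8°, groundspeed=124.7 kt
Leg 4: track=279.9°, groundspeed=49.6 kt

Leg 1: heading 289.9°; drift +6.2° → track 296.1°, groundspeed 50.2 kt
Leg 2: heading 55.5°; drift +15.1° → track 70.6°, groundspeed 132.3 kt
Leg 3: heading 40.3°; drift +19.5° → track 59.8°, groundspeed 124.7 kt
Leg 4: heading 281.5°; drift -1.6° → track 279.9°, groundspeed 49.6 kt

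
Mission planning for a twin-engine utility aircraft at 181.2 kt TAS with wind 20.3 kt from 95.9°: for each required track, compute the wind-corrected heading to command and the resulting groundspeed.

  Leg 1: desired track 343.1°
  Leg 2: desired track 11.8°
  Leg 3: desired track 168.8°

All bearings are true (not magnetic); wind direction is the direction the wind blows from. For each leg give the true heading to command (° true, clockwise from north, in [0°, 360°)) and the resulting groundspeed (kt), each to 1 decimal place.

Leg 1: desired track 343.1°; wind correction +5.9° → command heading 349.0°, groundspeed 188.1 kt
Leg 2: desired track 11.8°; wind correction +6.4° → command heading 18.2°, groundspeed 178.0 kt
Leg 3: desired track 168.8°; wind correction -6.1° → command heading 162.7°, groundspeed 174.2 kt

Leg 1: heading=349.0°, groundspeed=188.1 kt
Leg 2: heading=18.2°, groundspeed=178.0 kt
Leg 3: heading=162.7°, groundspeed=174.2 kt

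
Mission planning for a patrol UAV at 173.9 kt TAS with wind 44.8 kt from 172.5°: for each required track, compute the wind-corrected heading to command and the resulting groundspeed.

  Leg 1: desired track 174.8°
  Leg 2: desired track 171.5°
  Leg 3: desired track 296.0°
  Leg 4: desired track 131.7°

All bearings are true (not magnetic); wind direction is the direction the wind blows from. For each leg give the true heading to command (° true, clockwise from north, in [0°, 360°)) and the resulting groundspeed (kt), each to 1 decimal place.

Leg 1: desired track 174.8°; wind correction -0.6° → command heading 174.2°, groundspeed 129.1 kt
Leg 2: desired track 171.5°; wind correction +0.3° → command heading 171.8°, groundspeed 129.1 kt
Leg 3: desired track 296.0°; wind correction -12.4° → command heading 283.6°, groundspeed 194.6 kt
Leg 4: desired track 131.7°; wind correction +9.7° → command heading 141.4°, groundspeed 137.5 kt

Leg 1: heading=174.2°, groundspeed=129.1 kt
Leg 2: heading=171.8°, groundspeed=129.1 kt
Leg 3: heading=283.6°, groundspeed=194.6 kt
Leg 4: heading=141.4°, groundspeed=137.5 kt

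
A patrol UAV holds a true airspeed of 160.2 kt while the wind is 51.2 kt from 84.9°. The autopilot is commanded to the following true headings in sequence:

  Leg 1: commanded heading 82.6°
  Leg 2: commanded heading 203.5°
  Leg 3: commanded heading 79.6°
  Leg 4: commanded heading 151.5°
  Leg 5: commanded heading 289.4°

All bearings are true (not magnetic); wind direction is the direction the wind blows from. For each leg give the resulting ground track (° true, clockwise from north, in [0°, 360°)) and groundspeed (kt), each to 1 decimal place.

Leg 1: heading 82.6°; drift -1.1° → track 81.5°, groundspeed 109.1 kt
Leg 2: heading 203.5°; drift +13.7° → track 217.2°, groundspeed 190.1 kt
Leg 3: heading 79.6°; drift -2.5° → track 77.1°, groundspeed 109.3 kt
Leg 4: heading 151.5°; drift +18.6° → track 170.1°, groundspeed 147.5 kt
Leg 5: heading 289.4°; drift -5.9° → track 283.5°, groundspeed 207.9 kt

Leg 1: track=81.5°, groundspeed=109.1 kt
Leg 2: track=217.2°, groundspeed=190.1 kt
Leg 3: track=77.1°, groundspeed=109.3 kt
Leg 4: track=170.1°, groundspeed=147.5 kt
Leg 5: track=283.5°, groundspeed=207.9 kt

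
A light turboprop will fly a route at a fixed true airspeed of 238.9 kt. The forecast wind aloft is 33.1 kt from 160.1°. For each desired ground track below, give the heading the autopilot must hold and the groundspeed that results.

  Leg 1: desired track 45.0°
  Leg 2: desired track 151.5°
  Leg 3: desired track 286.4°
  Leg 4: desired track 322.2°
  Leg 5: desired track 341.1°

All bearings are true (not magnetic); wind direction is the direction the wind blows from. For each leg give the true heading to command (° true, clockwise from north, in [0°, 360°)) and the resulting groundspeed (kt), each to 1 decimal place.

Leg 1: desired track 45.0°; wind correction +7.2° → command heading 52.2°, groundspeed 251.1 kt
Leg 2: desired track 151.5°; wind correction +1.2° → command heading 152.7°, groundspeed 206.1 kt
Leg 3: desired track 286.4°; wind correction -6.4° → command heading 280.0°, groundspeed 257.0 kt
Leg 4: desired track 322.2°; wind correction -2.4° → command heading 319.8°, groundspeed 270.2 kt
Leg 5: desired track 341.1°; wind correction +0.1° → command heading 341.2°, groundspeed 272.0 kt

Leg 1: heading=52.2°, groundspeed=251.1 kt
Leg 2: heading=152.7°, groundspeed=206.1 kt
Leg 3: heading=280.0°, groundspeed=257.0 kt
Leg 4: heading=319.8°, groundspeed=270.2 kt
Leg 5: heading=341.2°, groundspeed=272.0 kt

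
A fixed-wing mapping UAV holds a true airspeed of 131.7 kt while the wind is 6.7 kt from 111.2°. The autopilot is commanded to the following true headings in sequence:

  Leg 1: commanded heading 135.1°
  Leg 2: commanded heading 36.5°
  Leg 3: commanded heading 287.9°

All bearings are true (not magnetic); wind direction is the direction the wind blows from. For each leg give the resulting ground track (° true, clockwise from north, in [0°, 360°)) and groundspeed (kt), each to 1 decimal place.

Leg 1: track=136.3°, groundspeed=125.6 kt
Leg 2: track=33.7°, groundspeed=130.1 kt
Leg 3: track=288.1°, groundspeed=138.4 kt

Leg 1: heading 135.1°; drift +1.2° → track 136.3°, groundspeed 125.6 kt
Leg 2: heading 36.5°; drift -2.8° → track 33.7°, groundspeed 130.1 kt
Leg 3: heading 287.9°; drift +0.2° → track 288.1°, groundspeed 138.4 kt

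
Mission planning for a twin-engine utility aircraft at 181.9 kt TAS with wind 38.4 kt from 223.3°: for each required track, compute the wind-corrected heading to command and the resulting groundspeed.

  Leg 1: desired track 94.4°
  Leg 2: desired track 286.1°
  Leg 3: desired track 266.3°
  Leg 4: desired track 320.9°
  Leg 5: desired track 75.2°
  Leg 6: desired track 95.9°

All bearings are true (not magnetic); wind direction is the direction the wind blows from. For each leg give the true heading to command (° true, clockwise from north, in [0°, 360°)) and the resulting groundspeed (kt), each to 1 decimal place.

Leg 1: heading=103.9°, groundspeed=203.5 kt
Leg 2: heading=275.3°, groundspeed=161.1 kt
Leg 3: heading=258.0°, groundspeed=151.9 kt
Leg 4: heading=308.8°, groundspeed=183.0 kt
Leg 5: heading=81.6°, groundspeed=213.4 kt
Leg 6: heading=105.6°, groundspeed=202.6 kt

Leg 1: desired track 94.4°; wind correction +9.5° → command heading 103.9°, groundspeed 203.5 kt
Leg 2: desired track 286.1°; wind correction -10.8° → command heading 275.3°, groundspeed 161.1 kt
Leg 3: desired track 266.3°; wind correction -8.3° → command heading 258.0°, groundspeed 151.9 kt
Leg 4: desired track 320.9°; wind correction -12.1° → command heading 308.8°, groundspeed 183.0 kt
Leg 5: desired track 75.2°; wind correction +6.4° → command heading 81.6°, groundspeed 213.4 kt
Leg 6: desired track 95.9°; wind correction +9.7° → command heading 105.6°, groundspeed 202.6 kt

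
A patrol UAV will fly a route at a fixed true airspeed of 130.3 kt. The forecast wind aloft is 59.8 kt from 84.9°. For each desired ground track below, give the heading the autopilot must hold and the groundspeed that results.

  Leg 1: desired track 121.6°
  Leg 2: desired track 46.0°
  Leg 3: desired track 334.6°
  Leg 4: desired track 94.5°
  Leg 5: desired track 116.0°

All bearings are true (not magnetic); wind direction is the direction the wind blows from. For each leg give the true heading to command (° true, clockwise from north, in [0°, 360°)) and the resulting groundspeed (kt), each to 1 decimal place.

Leg 1: heading=105.7°, groundspeed=77.4 kt
Leg 2: heading=62.8°, groundspeed=78.2 kt
Leg 3: heading=0.1°, groundspeed=138.4 kt
Leg 4: heading=90.1°, groundspeed=71.0 kt
Leg 5: heading=102.3°, groundspeed=75.4 kt

Leg 1: desired track 121.6°; wind correction -15.9° → command heading 105.7°, groundspeed 77.4 kt
Leg 2: desired track 46.0°; wind correction +16.8° → command heading 62.8°, groundspeed 78.2 kt
Leg 3: desired track 334.6°; wind correction +25.5° → command heading 0.1°, groundspeed 138.4 kt
Leg 4: desired track 94.5°; wind correction -4.4° → command heading 90.1°, groundspeed 71.0 kt
Leg 5: desired track 116.0°; wind correction -13.7° → command heading 102.3°, groundspeed 75.4 kt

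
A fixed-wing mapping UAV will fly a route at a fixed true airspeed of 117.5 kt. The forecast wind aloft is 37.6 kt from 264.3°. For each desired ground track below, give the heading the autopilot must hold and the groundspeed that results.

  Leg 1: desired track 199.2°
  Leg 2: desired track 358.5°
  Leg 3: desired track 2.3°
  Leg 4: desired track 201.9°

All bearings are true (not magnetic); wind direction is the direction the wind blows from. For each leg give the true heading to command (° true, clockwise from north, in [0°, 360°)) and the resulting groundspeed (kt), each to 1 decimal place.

Leg 1: heading=216.1°, groundspeed=96.6 kt
Leg 2: heading=339.9°, groundspeed=114.1 kt
Leg 3: heading=343.8°, groundspeed=116.7 kt
Leg 4: heading=218.4°, groundspeed=95.3 kt

Leg 1: desired track 199.2°; wind correction +16.9° → command heading 216.1°, groundspeed 96.6 kt
Leg 2: desired track 358.5°; wind correction -18.6° → command heading 339.9°, groundspeed 114.1 kt
Leg 3: desired track 2.3°; wind correction -18.5° → command heading 343.8°, groundspeed 116.7 kt
Leg 4: desired track 201.9°; wind correction +16.5° → command heading 218.4°, groundspeed 95.3 kt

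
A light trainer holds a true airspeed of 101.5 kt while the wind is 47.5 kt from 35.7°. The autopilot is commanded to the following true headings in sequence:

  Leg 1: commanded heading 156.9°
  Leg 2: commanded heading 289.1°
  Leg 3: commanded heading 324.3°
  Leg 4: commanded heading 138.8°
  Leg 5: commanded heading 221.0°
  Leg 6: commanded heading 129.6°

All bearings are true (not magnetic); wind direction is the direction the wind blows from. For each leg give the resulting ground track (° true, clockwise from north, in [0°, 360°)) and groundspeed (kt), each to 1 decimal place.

Leg 1: track=174.8°, groundspeed=132.5 kt
Leg 2: track=267.5°, groundspeed=123.7 kt
Leg 3: track=296.8°, groundspeed=97.4 kt
Leg 4: track=161.2°, groundspeed=121.4 kt
Leg 5: track=219.3°, groundspeed=148.9 kt
Leg 6: track=153.9°, groundspeed=115.0 kt

Leg 1: heading 156.9°; drift +17.9° → track 174.8°, groundspeed 132.5 kt
Leg 2: heading 289.1°; drift -21.6° → track 267.5°, groundspeed 123.7 kt
Leg 3: heading 324.3°; drift -27.5° → track 296.8°, groundspeed 97.4 kt
Leg 4: heading 138.8°; drift +22.4° → track 161.2°, groundspeed 121.4 kt
Leg 5: heading 221.0°; drift -1.7° → track 219.3°, groundspeed 148.9 kt
Leg 6: heading 129.6°; drift +24.3° → track 153.9°, groundspeed 115.0 kt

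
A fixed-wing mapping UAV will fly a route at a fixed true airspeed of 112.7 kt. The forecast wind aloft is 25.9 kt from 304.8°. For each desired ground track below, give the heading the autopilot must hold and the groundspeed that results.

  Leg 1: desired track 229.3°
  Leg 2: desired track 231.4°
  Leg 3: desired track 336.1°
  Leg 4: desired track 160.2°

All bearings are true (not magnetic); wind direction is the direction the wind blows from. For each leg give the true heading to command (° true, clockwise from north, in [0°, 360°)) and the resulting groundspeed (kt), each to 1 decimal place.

Leg 1: heading=242.2°, groundspeed=103.4 kt
Leg 2: heading=244.1°, groundspeed=102.5 kt
Leg 3: heading=329.2°, groundspeed=89.8 kt
Leg 4: heading=167.9°, groundspeed=132.8 kt

Leg 1: desired track 229.3°; wind correction +12.9° → command heading 242.2°, groundspeed 103.4 kt
Leg 2: desired track 231.4°; wind correction +12.7° → command heading 244.1°, groundspeed 102.5 kt
Leg 3: desired track 336.1°; wind correction -6.9° → command heading 329.2°, groundspeed 89.8 kt
Leg 4: desired track 160.2°; wind correction +7.7° → command heading 167.9°, groundspeed 132.8 kt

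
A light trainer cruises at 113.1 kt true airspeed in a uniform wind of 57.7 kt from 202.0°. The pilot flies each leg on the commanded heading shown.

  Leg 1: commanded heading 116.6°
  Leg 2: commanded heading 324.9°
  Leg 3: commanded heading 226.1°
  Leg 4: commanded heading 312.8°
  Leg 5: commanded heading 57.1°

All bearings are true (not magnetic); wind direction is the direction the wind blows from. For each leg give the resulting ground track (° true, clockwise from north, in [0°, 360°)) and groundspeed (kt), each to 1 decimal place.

Leg 1: track=88.7°, groundspeed=122.8 kt
Leg 2: track=343.4°, groundspeed=152.3 kt
Leg 3: track=247.4°, groundspeed=64.9 kt
Leg 4: track=334.8°, groundspeed=144.1 kt
Leg 5: track=45.4°, groundspeed=163.7 kt

Leg 1: heading 116.6°; drift -27.9° → track 88.7°, groundspeed 122.8 kt
Leg 2: heading 324.9°; drift +18.5° → track 343.4°, groundspeed 152.3 kt
Leg 3: heading 226.1°; drift +21.3° → track 247.4°, groundspeed 64.9 kt
Leg 4: heading 312.8°; drift +22.0° → track 334.8°, groundspeed 144.1 kt
Leg 5: heading 57.1°; drift -11.7° → track 45.4°, groundspeed 163.7 kt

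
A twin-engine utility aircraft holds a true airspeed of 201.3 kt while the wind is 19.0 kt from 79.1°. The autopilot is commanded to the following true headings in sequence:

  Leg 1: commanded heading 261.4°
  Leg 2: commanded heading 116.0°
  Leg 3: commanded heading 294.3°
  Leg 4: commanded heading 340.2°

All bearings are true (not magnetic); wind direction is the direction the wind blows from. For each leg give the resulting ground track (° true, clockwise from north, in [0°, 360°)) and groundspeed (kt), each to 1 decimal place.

Leg 1: track=261.2°, groundspeed=220.3 kt
Leg 2: track=119.5°, groundspeed=186.5 kt
Leg 3: track=291.4°, groundspeed=217.1 kt
Leg 4: track=334.9°, groundspeed=205.1 kt

Leg 1: heading 261.4°; drift -0.2° → track 261.2°, groundspeed 220.3 kt
Leg 2: heading 116.0°; drift +3.5° → track 119.5°, groundspeed 186.5 kt
Leg 3: heading 294.3°; drift -2.9° → track 291.4°, groundspeed 217.1 kt
Leg 4: heading 340.2°; drift -5.3° → track 334.9°, groundspeed 205.1 kt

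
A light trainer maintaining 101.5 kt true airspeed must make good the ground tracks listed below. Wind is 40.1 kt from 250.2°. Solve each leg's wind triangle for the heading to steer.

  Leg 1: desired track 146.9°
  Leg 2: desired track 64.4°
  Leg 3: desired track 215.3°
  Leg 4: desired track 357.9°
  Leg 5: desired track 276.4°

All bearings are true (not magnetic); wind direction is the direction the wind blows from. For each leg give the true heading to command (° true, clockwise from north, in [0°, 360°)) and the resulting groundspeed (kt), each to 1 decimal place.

Leg 1: desired track 146.9°; wind correction +22.6° → command heading 169.5°, groundspeed 102.9 kt
Leg 2: desired track 64.4°; wind correction -2.3° → command heading 62.1°, groundspeed 141.3 kt
Leg 3: desired track 215.3°; wind correction +13.1° → command heading 228.4°, groundspeed 66.0 kt
Leg 4: desired track 357.9°; wind correction -22.1° → command heading 335.8°, groundspeed 106.2 kt
Leg 5: desired track 276.4°; wind correction -10.0° → command heading 266.4°, groundspeed 64.0 kt

Leg 1: heading=169.5°, groundspeed=102.9 kt
Leg 2: heading=62.1°, groundspeed=141.3 kt
Leg 3: heading=228.4°, groundspeed=66.0 kt
Leg 4: heading=335.8°, groundspeed=106.2 kt
Leg 5: heading=266.4°, groundspeed=64.0 kt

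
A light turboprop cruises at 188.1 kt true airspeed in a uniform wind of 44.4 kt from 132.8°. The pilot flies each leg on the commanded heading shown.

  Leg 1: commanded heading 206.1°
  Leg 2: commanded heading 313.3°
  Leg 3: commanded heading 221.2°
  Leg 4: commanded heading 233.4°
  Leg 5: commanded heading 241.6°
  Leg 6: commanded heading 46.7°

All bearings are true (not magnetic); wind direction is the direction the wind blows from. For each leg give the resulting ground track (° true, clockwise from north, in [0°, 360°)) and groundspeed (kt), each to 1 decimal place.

Leg 1: heading 206.1°; drift +13.6° → track 219.7°, groundspeed 180.4 kt
Leg 2: heading 313.3°; drift -0.1° → track 313.2°, groundspeed 232.5 kt
Leg 3: heading 221.2°; drift +13.4° → track 234.6°, groundspeed 192.1 kt
Leg 4: heading 233.4°; drift +12.5° → track 245.9°, groundspeed 201.1 kt
Leg 5: heading 241.6°; drift +11.7° → track 253.3°, groundspeed 206.7 kt
Leg 6: heading 46.7°; drift -13.5° → track 33.2°, groundspeed 190.3 kt

Leg 1: track=219.7°, groundspeed=180.4 kt
Leg 2: track=313.2°, groundspeed=232.5 kt
Leg 3: track=234.6°, groundspeed=192.1 kt
Leg 4: track=245.9°, groundspeed=201.1 kt
Leg 5: track=253.3°, groundspeed=206.7 kt
Leg 6: track=33.2°, groundspeed=190.3 kt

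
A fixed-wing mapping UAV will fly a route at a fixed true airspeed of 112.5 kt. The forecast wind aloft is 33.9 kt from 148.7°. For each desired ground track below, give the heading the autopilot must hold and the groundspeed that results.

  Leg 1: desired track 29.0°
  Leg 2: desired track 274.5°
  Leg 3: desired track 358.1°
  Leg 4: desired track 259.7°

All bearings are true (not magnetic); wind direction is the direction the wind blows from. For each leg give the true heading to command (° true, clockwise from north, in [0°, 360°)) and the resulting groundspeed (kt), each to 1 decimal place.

Leg 1: desired track 29.0°; wind correction +15.2° → command heading 44.2°, groundspeed 125.4 kt
Leg 2: desired track 274.5°; wind correction -14.1° → command heading 260.4°, groundspeed 128.9 kt
Leg 3: desired track 358.1°; wind correction +8.5° → command heading 6.6°, groundspeed 140.8 kt
Leg 4: desired track 259.7°; wind correction -16.3° → command heading 243.4°, groundspeed 120.1 kt

Leg 1: heading=44.2°, groundspeed=125.4 kt
Leg 2: heading=260.4°, groundspeed=128.9 kt
Leg 3: heading=6.6°, groundspeed=140.8 kt
Leg 4: heading=243.4°, groundspeed=120.1 kt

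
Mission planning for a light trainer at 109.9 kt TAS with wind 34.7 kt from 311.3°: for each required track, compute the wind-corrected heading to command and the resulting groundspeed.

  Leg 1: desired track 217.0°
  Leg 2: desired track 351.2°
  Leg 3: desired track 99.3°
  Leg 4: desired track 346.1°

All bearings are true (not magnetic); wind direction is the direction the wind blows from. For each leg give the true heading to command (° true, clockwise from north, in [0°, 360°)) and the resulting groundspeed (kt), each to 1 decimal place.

Leg 1: desired track 217.0°; wind correction +18.4° → command heading 235.4°, groundspeed 106.9 kt
Leg 2: desired track 351.2°; wind correction -11.7° → command heading 339.5°, groundspeed 81.0 kt
Leg 3: desired track 99.3°; wind correction -9.6° → command heading 89.7°, groundspeed 137.8 kt
Leg 4: desired track 346.1°; wind correction -10.4° → command heading 335.7°, groundspeed 79.6 kt

Leg 1: heading=235.4°, groundspeed=106.9 kt
Leg 2: heading=339.5°, groundspeed=81.0 kt
Leg 3: heading=89.7°, groundspeed=137.8 kt
Leg 4: heading=335.7°, groundspeed=79.6 kt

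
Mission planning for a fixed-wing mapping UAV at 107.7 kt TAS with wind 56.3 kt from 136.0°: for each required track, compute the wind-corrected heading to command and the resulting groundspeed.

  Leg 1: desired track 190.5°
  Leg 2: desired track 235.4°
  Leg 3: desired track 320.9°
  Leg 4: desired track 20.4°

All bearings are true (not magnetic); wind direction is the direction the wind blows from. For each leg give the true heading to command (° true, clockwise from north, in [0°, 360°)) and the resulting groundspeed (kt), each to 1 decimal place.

Leg 1: desired track 190.5°; wind correction -25.2° → command heading 165.3°, groundspeed 64.8 kt
Leg 2: desired track 235.4°; wind correction -31.0° → command heading 204.4°, groundspeed 101.5 kt
Leg 3: desired track 320.9°; wind correction +2.6° → command heading 323.5°, groundspeed 163.7 kt
Leg 4: desired track 20.4°; wind correction +28.1° → command heading 48.5°, groundspeed 119.3 kt

Leg 1: heading=165.3°, groundspeed=64.8 kt
Leg 2: heading=204.4°, groundspeed=101.5 kt
Leg 3: heading=323.5°, groundspeed=163.7 kt
Leg 4: heading=48.5°, groundspeed=119.3 kt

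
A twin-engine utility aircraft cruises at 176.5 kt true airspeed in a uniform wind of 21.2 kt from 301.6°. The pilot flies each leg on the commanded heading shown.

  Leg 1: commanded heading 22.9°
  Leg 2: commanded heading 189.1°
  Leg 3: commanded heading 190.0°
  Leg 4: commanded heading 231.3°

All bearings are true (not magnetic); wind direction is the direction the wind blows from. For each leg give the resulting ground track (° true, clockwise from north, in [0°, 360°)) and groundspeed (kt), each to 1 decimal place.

Leg 1: track=29.8°, groundspeed=174.6 kt
Leg 2: track=183.0°, groundspeed=185.6 kt
Leg 3: track=183.9°, groundspeed=185.4 kt
Leg 4: track=224.6°, groundspeed=170.5 kt

Leg 1: heading 22.9°; drift +6.9° → track 29.8°, groundspeed 174.6 kt
Leg 2: heading 189.1°; drift -6.1° → track 183.0°, groundspeed 185.6 kt
Leg 3: heading 190.0°; drift -6.1° → track 183.9°, groundspeed 185.4 kt
Leg 4: heading 231.3°; drift -6.7° → track 224.6°, groundspeed 170.5 kt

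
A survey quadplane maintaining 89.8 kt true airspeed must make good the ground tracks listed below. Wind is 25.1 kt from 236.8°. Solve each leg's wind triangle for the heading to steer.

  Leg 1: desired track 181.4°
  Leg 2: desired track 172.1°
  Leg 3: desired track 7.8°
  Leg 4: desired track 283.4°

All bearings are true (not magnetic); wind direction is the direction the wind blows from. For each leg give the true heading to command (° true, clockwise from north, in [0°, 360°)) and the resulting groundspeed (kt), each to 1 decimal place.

Leg 1: heading=194.7°, groundspeed=73.1 kt
Leg 2: heading=186.7°, groundspeed=76.2 kt
Leg 3: heading=355.6°, groundspeed=104.2 kt
Leg 4: heading=271.7°, groundspeed=70.7 kt

Leg 1: desired track 181.4°; wind correction +13.3° → command heading 194.7°, groundspeed 73.1 kt
Leg 2: desired track 172.1°; wind correction +14.6° → command heading 186.7°, groundspeed 76.2 kt
Leg 3: desired track 7.8°; wind correction -12.2° → command heading 355.6°, groundspeed 104.2 kt
Leg 4: desired track 283.4°; wind correction -11.7° → command heading 271.7°, groundspeed 70.7 kt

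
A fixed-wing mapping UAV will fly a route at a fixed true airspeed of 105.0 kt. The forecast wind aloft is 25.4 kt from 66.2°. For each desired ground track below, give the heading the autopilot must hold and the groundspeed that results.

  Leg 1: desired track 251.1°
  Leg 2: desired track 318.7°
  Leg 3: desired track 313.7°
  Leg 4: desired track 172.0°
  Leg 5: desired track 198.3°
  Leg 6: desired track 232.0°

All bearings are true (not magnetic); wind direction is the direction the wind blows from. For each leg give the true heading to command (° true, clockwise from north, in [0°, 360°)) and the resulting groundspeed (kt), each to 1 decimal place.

Leg 1: heading=252.3°, groundspeed=130.3 kt
Leg 2: heading=332.0°, groundspeed=109.8 kt
Leg 3: heading=326.6°, groundspeed=112.1 kt
Leg 4: heading=158.5°, groundspeed=109.0 kt
Leg 5: heading=188.0°, groundspeed=120.3 kt
Leg 6: heading=228.6°, groundspeed=129.4 kt

Leg 1: desired track 251.1°; wind correction +1.2° → command heading 252.3°, groundspeed 130.3 kt
Leg 2: desired track 318.7°; wind correction +13.3° → command heading 332.0°, groundspeed 109.8 kt
Leg 3: desired track 313.7°; wind correction +12.9° → command heading 326.6°, groundspeed 112.1 kt
Leg 4: desired track 172.0°; wind correction -13.5° → command heading 158.5°, groundspeed 109.0 kt
Leg 5: desired track 198.3°; wind correction -10.3° → command heading 188.0°, groundspeed 120.3 kt
Leg 6: desired track 232.0°; wind correction -3.4° → command heading 228.6°, groundspeed 129.4 kt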